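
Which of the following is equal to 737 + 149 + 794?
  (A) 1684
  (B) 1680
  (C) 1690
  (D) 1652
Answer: B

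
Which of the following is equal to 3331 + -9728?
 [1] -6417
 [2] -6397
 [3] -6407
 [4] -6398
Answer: 2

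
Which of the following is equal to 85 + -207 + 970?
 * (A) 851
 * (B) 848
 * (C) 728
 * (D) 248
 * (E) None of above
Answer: B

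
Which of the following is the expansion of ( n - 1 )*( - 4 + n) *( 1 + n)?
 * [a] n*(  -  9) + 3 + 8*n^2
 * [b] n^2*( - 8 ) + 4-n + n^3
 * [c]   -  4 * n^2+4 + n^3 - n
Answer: c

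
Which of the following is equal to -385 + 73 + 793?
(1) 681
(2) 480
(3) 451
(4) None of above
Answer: 4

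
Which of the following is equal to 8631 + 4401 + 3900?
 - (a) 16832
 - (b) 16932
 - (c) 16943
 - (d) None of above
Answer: b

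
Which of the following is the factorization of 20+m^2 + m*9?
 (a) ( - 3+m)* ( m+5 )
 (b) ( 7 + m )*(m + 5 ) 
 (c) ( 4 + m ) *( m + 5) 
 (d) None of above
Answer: c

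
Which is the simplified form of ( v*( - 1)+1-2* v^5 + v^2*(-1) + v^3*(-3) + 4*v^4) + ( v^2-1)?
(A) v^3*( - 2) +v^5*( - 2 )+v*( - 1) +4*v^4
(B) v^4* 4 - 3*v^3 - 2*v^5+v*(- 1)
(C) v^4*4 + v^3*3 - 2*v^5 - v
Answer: B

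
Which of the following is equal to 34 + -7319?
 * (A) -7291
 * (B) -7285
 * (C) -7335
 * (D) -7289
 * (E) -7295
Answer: B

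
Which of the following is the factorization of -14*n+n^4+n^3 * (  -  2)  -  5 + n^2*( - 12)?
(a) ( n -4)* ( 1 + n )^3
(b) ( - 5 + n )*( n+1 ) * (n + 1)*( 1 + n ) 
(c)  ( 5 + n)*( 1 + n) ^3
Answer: b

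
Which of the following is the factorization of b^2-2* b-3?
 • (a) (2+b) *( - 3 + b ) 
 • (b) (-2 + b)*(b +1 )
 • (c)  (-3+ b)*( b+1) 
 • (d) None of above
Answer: c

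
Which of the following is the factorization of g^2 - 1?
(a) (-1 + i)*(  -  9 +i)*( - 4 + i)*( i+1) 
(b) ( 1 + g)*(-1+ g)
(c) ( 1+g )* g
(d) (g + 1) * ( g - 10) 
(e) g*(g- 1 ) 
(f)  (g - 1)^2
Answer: b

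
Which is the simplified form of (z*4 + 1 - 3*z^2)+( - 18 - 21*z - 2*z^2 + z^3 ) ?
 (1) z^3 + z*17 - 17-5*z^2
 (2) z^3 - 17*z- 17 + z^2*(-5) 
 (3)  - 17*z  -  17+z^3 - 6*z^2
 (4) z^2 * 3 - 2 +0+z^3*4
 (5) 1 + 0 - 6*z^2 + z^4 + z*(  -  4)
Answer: 2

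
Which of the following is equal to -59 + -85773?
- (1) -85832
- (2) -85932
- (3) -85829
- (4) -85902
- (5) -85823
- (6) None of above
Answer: 1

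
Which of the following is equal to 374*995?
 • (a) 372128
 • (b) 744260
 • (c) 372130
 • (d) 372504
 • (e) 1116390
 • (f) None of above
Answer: c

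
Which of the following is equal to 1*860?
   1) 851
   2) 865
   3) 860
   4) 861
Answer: 3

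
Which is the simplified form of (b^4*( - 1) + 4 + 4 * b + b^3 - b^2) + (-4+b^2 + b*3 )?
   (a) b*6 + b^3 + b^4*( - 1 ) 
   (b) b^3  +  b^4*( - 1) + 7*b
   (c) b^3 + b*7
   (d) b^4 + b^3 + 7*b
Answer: b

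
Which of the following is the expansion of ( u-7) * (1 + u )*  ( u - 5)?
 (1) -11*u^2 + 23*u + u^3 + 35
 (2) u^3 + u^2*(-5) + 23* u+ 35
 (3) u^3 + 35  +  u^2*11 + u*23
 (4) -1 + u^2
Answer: 1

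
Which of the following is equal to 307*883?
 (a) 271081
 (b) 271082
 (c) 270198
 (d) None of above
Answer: a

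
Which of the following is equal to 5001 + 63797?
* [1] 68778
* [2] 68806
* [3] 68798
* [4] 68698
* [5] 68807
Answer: 3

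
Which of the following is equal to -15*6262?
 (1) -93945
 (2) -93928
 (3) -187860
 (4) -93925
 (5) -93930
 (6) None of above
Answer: 5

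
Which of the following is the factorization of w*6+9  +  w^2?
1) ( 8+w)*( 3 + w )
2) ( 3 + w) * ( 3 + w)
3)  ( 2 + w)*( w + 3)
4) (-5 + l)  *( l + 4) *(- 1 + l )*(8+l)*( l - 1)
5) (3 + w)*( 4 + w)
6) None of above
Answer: 2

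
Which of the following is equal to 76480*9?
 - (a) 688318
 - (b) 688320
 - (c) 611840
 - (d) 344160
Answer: b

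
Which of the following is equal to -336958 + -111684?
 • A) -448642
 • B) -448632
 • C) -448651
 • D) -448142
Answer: A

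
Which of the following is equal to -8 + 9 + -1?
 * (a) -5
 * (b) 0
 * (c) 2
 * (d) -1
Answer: b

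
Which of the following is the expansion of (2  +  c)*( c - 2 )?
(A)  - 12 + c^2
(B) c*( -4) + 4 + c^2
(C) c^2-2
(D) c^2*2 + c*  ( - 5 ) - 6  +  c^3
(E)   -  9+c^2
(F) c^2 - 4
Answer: F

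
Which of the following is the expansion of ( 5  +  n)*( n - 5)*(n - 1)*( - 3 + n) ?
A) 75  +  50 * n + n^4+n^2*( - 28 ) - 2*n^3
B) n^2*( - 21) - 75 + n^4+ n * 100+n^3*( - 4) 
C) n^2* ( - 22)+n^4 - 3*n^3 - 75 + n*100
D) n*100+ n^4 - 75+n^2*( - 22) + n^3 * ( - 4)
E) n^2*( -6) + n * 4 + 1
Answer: D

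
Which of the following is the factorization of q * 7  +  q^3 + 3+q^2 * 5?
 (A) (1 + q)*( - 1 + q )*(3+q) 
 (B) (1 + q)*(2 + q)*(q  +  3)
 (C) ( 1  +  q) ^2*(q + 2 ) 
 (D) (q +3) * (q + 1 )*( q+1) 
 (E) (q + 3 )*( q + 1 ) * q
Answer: D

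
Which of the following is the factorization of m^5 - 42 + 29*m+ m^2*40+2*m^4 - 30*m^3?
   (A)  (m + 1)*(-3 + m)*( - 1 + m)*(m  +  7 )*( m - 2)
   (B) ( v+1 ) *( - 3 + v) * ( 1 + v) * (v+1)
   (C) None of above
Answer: A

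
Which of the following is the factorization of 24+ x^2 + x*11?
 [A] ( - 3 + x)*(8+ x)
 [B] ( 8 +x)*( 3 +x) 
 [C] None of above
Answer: B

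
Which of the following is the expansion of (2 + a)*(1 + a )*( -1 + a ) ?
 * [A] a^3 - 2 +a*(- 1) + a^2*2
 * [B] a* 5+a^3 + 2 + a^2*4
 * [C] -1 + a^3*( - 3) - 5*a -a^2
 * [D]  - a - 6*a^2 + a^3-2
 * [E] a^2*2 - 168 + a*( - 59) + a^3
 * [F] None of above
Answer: A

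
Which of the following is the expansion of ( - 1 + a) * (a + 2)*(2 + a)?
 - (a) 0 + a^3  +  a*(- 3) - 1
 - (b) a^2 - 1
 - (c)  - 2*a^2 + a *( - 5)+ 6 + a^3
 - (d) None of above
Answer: d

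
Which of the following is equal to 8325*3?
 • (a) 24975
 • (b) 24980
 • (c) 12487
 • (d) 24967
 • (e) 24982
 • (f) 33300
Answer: a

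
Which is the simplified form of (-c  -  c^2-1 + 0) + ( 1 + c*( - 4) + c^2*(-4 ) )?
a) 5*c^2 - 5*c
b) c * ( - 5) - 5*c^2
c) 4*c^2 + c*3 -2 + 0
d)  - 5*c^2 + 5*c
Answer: b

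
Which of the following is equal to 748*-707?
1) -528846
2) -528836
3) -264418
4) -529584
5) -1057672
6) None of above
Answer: 2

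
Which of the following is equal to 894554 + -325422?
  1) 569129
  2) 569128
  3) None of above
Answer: 3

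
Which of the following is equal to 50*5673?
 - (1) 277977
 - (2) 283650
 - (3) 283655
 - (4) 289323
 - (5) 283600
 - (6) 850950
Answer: 2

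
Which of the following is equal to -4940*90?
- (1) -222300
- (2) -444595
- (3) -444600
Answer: 3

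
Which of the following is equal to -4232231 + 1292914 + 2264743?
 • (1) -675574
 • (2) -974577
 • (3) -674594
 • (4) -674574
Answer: 4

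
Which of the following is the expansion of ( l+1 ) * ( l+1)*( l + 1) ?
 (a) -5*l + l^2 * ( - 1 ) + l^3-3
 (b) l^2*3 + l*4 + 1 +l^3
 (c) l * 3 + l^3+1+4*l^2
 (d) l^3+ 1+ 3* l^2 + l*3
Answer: d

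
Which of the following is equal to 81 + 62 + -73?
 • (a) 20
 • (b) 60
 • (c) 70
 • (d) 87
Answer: c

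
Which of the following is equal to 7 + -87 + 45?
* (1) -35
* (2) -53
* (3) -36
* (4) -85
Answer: 1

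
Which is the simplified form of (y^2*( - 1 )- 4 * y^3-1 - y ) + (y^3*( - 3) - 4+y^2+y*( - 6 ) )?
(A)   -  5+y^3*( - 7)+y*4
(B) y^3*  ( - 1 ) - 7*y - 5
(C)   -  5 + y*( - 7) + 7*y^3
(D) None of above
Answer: D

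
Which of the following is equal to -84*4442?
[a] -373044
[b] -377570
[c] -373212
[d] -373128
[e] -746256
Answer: d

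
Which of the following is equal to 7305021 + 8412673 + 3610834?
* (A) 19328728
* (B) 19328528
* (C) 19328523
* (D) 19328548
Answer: B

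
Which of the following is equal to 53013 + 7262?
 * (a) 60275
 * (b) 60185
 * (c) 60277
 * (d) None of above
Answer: a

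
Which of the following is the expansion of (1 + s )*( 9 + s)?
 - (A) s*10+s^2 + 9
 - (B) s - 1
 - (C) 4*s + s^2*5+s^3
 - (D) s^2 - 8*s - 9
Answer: A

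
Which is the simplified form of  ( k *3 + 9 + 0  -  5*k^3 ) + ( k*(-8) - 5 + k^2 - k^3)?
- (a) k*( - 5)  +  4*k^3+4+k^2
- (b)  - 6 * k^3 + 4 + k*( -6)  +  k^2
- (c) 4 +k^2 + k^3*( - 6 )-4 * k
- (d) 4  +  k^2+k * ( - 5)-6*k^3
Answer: d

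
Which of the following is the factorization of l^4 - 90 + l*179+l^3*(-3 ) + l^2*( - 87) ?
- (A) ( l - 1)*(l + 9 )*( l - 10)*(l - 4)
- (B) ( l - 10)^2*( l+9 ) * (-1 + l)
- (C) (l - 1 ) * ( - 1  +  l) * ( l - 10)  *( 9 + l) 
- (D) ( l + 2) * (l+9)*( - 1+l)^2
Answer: C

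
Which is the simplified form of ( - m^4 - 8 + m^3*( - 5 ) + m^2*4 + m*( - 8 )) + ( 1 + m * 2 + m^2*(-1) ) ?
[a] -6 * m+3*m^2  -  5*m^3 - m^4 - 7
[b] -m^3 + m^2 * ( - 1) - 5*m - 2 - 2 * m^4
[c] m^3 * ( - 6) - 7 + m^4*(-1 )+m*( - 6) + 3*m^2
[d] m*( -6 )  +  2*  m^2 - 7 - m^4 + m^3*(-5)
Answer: a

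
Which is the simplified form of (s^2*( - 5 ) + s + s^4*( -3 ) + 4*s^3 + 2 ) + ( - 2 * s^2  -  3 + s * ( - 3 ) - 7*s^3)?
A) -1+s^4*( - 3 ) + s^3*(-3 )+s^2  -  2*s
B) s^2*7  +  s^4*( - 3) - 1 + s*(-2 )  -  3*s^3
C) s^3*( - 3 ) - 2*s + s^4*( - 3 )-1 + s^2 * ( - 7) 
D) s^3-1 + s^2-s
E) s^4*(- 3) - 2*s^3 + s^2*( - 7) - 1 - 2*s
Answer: C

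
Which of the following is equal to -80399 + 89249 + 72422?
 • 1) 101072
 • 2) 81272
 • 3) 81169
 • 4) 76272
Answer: 2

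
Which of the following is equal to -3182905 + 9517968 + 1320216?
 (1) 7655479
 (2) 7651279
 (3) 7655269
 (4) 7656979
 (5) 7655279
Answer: 5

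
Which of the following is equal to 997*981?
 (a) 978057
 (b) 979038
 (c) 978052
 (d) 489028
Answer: a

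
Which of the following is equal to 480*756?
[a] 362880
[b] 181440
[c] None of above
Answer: a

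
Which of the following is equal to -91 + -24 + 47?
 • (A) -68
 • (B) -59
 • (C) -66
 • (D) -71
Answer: A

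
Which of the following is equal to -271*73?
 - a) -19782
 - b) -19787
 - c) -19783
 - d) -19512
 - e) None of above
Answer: c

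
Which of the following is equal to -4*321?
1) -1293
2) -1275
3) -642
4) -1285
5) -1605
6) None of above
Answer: 6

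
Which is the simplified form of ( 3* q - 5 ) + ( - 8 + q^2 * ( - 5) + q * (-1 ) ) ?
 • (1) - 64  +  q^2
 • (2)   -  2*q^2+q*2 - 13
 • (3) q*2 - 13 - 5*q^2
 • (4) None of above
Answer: 3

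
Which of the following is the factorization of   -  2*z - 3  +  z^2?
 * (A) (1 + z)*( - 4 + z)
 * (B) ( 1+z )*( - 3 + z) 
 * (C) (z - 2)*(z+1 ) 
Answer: B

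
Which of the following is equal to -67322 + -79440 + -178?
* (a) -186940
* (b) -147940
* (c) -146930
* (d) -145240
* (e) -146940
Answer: e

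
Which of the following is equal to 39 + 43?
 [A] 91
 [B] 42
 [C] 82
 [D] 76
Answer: C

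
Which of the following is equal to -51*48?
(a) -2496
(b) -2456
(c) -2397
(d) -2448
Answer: d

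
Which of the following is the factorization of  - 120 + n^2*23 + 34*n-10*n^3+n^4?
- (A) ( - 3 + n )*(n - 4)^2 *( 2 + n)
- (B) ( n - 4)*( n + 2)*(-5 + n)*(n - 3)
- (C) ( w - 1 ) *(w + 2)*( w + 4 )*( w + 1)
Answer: B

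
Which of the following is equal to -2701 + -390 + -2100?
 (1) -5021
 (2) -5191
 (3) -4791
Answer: 2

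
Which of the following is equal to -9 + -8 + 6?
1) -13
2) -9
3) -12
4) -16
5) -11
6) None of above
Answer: 5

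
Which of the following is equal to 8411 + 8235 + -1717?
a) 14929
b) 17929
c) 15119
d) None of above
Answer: a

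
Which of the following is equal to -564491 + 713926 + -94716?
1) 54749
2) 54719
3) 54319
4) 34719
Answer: 2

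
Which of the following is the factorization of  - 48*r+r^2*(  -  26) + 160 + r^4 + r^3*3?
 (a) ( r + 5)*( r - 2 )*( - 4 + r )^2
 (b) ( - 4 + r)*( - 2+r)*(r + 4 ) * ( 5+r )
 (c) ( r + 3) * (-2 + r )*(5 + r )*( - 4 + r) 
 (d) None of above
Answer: b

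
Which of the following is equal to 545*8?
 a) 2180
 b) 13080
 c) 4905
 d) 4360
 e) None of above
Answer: d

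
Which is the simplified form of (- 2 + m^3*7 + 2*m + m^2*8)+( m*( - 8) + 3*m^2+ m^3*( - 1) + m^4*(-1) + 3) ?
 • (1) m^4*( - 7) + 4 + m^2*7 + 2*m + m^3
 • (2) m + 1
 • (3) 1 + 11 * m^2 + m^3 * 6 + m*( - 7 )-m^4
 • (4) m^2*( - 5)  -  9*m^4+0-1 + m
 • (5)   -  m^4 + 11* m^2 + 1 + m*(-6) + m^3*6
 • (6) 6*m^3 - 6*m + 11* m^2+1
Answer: 5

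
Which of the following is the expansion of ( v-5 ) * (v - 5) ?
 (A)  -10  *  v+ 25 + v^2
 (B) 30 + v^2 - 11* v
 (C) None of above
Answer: A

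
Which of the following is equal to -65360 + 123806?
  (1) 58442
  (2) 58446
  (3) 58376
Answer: 2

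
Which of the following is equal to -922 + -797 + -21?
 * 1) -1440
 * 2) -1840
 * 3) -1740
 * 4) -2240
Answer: 3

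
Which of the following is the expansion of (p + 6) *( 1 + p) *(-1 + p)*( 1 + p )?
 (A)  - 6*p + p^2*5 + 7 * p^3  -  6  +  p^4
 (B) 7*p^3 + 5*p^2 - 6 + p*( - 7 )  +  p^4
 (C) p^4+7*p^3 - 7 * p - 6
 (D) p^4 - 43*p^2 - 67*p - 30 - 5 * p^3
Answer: B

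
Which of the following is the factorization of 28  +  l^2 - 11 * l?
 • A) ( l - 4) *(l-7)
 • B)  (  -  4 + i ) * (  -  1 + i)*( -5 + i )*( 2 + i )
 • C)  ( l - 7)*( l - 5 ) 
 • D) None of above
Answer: A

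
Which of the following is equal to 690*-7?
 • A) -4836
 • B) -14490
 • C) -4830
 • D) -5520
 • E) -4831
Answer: C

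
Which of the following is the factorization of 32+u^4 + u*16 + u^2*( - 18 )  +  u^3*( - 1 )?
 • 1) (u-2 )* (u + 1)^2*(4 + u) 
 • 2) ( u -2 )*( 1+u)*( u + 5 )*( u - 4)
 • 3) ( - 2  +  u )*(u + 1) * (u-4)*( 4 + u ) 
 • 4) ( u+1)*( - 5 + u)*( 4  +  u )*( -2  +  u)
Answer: 3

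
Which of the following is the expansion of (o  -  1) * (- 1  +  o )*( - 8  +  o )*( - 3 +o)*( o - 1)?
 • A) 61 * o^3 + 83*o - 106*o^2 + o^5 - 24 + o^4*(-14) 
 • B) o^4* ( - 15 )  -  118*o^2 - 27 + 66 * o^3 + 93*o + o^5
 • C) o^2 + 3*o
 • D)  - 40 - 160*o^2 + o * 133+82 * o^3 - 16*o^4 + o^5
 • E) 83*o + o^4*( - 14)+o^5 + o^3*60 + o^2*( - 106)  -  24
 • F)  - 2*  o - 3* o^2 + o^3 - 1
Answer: E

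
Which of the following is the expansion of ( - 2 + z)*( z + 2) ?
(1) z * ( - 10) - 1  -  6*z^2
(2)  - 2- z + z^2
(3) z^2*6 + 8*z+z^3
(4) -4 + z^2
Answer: 4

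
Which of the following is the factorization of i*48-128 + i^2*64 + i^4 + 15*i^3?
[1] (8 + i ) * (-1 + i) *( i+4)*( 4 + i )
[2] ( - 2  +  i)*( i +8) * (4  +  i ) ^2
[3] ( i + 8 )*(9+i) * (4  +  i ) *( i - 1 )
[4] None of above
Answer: 1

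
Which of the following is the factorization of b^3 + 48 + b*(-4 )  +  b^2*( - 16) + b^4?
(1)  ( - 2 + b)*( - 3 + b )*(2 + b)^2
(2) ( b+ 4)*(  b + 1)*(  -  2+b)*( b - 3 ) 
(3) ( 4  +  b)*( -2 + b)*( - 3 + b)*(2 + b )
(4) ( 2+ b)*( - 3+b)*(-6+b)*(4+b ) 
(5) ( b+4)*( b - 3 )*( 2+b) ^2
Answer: 3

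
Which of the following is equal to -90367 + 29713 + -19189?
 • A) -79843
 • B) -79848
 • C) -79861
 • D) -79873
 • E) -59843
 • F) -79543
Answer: A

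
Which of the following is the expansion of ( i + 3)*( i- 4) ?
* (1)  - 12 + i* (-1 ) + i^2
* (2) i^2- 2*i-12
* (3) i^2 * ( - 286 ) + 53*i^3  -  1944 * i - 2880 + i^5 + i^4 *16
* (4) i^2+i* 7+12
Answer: 1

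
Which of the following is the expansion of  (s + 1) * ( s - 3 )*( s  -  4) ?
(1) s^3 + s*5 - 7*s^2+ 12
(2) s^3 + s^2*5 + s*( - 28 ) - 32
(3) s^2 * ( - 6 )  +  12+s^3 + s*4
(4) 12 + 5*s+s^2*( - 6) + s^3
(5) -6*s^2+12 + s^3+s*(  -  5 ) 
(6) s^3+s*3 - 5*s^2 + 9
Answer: 4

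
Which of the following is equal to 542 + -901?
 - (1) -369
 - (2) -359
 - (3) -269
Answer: 2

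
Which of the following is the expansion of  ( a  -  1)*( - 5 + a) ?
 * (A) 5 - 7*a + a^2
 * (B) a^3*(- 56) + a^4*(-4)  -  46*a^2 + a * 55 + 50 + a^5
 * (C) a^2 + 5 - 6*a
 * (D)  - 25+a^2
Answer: C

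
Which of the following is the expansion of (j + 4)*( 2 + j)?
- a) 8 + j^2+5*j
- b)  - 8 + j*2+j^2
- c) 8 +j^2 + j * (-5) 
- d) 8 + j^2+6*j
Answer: d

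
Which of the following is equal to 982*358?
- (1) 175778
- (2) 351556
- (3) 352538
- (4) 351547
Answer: 2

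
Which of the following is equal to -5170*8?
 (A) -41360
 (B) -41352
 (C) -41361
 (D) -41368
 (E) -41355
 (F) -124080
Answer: A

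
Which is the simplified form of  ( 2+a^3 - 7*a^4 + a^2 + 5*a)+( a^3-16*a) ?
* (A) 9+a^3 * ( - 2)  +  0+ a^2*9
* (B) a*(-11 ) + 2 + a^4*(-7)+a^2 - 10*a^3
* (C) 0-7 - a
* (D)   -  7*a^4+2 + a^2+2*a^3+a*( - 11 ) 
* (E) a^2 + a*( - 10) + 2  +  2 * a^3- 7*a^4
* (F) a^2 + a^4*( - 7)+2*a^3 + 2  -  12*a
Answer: D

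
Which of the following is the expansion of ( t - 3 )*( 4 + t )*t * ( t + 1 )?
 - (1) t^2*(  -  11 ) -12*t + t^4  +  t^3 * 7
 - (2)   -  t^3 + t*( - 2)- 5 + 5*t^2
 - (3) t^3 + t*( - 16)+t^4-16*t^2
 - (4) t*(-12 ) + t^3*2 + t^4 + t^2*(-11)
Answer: 4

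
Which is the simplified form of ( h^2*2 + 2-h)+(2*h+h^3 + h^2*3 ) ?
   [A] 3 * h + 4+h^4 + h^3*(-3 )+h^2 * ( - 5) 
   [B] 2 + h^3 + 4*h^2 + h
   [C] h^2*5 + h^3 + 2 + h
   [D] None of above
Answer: C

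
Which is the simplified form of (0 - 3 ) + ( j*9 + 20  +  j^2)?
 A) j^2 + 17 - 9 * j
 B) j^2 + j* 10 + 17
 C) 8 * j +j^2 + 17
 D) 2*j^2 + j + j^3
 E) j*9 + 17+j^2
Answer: E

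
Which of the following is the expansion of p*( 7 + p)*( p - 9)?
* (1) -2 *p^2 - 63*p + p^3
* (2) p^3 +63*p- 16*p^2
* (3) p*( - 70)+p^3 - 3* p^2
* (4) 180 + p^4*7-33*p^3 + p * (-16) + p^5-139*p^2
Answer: 1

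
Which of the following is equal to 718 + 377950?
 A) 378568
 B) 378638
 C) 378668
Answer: C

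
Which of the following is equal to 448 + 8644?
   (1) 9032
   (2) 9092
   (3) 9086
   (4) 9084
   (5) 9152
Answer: 2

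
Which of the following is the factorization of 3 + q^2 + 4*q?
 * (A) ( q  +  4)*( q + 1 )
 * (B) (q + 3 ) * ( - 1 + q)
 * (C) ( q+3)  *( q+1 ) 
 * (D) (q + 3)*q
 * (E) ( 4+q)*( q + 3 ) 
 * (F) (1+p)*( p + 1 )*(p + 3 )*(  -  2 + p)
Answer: C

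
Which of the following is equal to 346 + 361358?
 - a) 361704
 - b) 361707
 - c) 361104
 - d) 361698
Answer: a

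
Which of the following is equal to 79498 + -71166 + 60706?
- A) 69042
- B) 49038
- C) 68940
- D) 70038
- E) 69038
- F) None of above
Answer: E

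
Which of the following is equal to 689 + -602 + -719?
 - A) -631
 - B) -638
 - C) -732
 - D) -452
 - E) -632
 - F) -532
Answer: E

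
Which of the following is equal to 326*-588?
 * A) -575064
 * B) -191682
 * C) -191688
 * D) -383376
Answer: C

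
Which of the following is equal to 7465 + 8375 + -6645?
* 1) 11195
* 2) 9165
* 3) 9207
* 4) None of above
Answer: 4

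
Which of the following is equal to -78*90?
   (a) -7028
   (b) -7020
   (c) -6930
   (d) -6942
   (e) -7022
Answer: b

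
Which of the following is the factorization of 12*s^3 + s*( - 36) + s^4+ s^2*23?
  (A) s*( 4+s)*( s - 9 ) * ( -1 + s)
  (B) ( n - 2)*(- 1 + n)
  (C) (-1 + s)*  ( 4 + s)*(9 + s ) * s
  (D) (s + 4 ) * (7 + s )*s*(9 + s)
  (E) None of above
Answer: C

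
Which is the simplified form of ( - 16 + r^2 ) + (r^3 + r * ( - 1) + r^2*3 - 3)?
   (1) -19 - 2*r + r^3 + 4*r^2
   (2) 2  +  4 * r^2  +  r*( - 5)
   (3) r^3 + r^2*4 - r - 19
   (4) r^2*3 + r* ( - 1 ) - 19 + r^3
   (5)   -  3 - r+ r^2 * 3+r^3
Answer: 3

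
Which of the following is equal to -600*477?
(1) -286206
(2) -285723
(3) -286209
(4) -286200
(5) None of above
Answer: 4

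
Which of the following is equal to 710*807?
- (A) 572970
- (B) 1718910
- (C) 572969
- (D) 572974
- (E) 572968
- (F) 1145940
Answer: A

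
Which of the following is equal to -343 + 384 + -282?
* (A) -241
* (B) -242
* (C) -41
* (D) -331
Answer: A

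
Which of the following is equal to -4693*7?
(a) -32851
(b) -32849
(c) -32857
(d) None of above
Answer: a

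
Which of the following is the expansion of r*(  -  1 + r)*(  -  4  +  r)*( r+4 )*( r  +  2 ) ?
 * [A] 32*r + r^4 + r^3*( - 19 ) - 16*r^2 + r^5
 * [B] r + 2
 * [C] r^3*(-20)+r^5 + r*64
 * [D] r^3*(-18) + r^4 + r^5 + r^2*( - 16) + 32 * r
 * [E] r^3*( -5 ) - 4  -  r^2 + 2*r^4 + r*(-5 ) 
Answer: D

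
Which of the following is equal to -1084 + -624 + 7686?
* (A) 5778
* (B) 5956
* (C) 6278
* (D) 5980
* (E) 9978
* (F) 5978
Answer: F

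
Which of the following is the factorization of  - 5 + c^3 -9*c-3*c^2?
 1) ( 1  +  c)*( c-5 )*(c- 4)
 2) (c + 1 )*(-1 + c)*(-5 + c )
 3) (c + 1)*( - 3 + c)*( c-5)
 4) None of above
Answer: 4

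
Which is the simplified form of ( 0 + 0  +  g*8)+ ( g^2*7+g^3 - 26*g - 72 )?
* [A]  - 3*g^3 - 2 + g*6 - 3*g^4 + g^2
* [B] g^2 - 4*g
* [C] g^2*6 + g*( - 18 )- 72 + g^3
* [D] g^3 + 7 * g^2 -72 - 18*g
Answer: D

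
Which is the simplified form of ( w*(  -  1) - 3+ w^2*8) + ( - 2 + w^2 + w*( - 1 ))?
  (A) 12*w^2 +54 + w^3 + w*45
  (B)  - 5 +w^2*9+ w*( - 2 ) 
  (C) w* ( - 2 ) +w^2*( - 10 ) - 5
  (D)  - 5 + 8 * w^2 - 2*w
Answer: B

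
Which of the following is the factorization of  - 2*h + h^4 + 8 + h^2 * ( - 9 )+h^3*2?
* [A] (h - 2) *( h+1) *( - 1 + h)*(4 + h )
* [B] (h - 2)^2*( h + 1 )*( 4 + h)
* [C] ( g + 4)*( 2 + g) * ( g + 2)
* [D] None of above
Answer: A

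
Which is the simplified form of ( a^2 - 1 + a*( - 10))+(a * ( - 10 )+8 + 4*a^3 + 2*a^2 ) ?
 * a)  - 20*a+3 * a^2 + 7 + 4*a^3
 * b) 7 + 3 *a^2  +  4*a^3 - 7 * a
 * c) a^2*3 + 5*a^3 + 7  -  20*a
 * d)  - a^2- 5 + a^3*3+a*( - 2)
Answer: a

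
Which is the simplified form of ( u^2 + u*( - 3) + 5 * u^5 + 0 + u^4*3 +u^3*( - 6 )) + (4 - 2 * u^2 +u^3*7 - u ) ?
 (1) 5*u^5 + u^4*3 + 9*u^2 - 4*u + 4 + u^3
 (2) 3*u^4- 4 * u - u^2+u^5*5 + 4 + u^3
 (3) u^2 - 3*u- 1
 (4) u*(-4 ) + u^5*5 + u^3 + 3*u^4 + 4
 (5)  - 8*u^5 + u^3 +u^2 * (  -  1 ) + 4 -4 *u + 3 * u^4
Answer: 2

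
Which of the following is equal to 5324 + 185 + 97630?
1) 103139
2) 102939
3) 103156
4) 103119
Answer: 1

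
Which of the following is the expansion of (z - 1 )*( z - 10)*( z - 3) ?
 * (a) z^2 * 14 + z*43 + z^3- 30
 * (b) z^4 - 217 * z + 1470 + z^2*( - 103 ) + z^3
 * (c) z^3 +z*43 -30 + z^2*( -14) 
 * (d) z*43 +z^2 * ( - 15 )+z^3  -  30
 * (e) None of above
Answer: c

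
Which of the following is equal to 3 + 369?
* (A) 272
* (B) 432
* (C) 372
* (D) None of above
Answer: C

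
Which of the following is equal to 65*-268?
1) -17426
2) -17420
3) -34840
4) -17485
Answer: 2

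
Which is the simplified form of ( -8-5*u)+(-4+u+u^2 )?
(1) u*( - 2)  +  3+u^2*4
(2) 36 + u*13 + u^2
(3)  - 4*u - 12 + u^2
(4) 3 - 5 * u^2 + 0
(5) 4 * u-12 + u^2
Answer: 3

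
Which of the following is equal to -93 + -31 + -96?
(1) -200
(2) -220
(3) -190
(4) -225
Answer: 2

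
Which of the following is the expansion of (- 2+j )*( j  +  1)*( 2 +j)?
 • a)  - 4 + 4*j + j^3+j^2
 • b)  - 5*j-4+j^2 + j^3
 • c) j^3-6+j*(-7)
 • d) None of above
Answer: d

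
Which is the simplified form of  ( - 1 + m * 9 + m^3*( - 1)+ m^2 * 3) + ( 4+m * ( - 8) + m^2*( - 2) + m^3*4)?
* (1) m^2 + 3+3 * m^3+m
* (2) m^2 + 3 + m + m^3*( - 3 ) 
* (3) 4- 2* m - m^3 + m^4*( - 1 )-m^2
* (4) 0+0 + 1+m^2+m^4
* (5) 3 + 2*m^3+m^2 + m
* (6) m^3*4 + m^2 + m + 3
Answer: 1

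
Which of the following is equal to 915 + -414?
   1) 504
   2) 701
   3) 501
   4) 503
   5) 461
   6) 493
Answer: 3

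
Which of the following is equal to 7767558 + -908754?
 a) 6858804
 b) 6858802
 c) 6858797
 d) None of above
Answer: a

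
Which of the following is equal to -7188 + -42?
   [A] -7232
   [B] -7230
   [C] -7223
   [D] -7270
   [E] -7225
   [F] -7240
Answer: B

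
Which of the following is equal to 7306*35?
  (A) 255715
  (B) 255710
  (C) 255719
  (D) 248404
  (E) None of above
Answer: B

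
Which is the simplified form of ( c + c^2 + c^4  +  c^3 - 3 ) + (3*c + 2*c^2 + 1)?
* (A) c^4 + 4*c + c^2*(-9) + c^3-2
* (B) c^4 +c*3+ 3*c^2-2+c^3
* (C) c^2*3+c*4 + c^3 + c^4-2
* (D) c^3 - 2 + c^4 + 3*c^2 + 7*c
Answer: C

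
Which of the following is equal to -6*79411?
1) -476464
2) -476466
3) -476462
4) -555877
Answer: 2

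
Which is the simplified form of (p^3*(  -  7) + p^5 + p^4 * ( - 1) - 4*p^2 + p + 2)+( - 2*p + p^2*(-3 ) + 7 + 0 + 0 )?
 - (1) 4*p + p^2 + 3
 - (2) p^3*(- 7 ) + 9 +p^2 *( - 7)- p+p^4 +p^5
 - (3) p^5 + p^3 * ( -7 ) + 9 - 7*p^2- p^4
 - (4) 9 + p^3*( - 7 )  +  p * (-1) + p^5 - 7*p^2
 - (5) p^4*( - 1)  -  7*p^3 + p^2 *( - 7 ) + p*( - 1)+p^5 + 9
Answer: 5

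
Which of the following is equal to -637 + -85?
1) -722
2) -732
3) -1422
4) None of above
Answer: 1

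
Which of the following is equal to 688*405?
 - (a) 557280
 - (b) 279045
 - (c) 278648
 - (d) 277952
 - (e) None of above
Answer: e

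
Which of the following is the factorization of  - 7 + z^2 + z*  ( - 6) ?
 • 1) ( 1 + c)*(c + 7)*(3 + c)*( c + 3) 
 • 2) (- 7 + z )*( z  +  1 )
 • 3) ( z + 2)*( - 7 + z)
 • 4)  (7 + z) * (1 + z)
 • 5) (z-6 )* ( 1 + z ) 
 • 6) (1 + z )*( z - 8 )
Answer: 2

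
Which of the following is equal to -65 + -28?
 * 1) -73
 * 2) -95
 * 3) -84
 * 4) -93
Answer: 4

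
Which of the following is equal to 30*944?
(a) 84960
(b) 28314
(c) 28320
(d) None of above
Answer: c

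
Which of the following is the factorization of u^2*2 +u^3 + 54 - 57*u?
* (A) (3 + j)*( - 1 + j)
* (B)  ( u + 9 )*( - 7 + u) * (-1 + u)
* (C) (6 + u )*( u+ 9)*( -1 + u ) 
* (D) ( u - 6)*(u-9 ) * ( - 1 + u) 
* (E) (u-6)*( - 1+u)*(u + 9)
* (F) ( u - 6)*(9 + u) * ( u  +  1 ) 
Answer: E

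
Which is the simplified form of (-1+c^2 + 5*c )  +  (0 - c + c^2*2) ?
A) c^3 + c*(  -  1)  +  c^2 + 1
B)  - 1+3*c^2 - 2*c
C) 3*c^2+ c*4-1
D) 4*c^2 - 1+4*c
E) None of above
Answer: C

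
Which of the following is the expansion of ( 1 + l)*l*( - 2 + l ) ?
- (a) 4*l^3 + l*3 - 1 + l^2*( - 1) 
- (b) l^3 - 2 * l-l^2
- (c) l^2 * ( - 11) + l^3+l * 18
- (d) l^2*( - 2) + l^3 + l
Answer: b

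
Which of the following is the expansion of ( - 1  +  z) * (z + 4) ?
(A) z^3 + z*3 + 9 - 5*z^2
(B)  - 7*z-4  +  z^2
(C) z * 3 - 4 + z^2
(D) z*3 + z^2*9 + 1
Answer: C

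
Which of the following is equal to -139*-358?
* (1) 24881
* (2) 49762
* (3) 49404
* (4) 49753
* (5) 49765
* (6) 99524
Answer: 2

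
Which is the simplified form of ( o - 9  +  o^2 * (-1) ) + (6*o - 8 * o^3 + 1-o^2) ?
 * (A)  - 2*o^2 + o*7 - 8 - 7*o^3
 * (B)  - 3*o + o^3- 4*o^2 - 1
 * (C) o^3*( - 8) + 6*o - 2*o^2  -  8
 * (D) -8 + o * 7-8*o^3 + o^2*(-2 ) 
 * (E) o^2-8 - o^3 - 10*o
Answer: D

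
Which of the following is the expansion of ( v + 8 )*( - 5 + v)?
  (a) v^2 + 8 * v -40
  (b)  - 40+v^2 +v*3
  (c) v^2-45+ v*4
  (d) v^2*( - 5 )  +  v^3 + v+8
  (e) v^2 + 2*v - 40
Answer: b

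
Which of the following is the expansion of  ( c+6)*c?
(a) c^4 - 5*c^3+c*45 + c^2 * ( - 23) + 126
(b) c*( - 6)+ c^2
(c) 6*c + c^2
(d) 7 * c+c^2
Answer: c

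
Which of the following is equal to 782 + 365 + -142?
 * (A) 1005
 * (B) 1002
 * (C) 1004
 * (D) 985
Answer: A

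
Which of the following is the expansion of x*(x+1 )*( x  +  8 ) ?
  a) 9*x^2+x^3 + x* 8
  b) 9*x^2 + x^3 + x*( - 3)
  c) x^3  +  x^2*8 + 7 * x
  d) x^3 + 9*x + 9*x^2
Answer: a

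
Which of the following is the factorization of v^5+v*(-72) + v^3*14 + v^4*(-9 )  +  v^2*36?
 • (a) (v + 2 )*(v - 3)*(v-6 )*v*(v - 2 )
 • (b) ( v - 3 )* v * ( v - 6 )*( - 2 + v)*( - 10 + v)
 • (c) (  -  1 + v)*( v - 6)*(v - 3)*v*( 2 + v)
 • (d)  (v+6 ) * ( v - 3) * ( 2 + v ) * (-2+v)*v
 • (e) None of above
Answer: a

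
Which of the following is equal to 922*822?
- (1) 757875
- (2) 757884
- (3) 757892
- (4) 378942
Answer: 2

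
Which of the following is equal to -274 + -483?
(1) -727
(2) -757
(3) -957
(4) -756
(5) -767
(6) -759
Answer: 2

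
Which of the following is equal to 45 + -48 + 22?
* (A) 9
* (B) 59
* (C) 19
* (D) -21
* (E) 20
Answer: C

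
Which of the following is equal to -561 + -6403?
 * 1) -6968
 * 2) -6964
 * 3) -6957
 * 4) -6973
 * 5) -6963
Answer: 2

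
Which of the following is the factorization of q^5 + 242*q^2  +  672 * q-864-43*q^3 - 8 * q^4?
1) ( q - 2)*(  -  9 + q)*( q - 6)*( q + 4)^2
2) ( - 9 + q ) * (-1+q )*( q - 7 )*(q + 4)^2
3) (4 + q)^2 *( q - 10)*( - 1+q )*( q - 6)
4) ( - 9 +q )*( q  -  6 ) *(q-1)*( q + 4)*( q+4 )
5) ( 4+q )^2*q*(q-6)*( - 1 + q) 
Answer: 4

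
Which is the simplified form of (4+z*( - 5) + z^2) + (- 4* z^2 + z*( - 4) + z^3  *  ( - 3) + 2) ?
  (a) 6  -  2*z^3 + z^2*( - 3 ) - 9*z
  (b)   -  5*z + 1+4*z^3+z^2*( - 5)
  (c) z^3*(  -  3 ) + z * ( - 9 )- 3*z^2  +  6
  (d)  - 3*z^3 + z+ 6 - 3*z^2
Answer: c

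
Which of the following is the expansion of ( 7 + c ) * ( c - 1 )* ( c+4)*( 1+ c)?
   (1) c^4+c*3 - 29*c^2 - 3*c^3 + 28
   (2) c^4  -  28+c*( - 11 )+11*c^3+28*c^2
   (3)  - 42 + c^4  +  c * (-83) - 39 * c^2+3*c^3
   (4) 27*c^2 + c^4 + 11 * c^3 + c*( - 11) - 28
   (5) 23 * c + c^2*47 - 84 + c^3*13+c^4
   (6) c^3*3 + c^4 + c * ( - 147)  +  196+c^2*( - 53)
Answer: 4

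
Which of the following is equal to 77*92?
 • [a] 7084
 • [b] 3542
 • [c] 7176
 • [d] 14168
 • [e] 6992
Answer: a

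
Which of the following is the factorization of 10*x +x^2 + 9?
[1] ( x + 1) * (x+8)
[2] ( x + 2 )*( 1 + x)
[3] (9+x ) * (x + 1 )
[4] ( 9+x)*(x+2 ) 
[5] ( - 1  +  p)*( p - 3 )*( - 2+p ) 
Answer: 3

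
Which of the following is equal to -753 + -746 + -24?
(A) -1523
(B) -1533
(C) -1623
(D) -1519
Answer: A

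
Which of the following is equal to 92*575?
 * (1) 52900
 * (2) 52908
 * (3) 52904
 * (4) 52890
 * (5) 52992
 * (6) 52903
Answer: 1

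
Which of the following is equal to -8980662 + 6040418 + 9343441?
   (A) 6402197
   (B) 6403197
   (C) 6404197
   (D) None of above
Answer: B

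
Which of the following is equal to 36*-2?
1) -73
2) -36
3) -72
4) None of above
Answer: 3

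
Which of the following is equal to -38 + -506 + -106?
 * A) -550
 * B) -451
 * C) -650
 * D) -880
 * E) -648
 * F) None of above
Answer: C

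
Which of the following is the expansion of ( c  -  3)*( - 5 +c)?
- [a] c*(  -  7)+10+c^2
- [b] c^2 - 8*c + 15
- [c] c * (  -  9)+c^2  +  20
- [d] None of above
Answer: b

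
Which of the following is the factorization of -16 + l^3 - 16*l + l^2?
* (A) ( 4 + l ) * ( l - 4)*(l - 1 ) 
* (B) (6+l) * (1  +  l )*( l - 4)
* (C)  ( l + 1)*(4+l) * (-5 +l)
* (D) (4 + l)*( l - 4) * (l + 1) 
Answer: D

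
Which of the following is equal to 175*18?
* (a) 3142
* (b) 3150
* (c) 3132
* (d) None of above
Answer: b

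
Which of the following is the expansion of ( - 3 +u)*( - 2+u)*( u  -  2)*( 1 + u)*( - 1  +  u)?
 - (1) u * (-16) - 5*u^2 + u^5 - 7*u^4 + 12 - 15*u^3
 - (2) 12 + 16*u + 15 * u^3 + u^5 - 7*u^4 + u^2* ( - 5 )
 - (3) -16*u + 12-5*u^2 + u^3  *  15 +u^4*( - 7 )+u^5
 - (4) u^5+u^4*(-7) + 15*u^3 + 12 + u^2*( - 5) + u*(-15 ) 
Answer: 3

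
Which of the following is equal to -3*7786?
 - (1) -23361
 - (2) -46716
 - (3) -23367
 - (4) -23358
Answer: 4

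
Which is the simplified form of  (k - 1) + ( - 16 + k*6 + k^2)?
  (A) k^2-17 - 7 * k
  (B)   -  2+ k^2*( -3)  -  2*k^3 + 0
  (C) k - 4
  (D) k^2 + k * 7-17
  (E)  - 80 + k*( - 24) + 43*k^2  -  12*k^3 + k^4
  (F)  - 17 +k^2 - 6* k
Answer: D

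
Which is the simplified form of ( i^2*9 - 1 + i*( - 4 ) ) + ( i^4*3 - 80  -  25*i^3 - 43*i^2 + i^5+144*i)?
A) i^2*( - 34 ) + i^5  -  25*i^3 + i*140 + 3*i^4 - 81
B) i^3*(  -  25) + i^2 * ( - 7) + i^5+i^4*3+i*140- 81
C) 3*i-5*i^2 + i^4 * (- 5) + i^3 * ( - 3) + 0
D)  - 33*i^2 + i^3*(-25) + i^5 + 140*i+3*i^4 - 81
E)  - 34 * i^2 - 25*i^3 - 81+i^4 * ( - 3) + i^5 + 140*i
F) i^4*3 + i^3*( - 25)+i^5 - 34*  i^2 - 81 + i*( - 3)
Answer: A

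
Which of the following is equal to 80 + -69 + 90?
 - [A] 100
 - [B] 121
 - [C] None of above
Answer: C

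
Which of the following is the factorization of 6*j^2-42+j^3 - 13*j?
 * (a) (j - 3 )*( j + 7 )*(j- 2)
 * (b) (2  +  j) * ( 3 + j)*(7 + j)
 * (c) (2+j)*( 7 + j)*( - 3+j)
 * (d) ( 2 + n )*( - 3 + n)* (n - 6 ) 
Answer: c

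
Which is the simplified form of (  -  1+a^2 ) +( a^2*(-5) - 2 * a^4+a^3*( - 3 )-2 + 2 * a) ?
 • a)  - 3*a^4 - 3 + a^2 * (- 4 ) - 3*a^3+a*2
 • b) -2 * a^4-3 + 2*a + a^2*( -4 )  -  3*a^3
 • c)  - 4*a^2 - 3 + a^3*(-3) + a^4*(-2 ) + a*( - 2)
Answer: b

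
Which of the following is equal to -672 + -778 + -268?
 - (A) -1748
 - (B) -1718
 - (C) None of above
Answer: B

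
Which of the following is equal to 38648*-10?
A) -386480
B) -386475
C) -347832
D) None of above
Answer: A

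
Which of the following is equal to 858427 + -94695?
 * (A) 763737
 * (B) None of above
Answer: B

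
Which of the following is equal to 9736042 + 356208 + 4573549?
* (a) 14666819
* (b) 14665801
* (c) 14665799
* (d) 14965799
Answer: c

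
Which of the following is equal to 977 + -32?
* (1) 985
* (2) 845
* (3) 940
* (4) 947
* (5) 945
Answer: 5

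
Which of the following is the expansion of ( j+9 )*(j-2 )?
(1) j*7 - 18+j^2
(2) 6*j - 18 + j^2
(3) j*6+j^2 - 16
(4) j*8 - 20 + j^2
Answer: 1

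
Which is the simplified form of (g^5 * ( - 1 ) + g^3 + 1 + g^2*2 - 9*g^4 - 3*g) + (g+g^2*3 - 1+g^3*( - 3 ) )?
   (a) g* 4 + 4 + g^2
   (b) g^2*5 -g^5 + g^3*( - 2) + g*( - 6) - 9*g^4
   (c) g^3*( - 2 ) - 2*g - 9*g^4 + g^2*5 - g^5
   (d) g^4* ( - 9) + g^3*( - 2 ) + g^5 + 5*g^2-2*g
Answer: c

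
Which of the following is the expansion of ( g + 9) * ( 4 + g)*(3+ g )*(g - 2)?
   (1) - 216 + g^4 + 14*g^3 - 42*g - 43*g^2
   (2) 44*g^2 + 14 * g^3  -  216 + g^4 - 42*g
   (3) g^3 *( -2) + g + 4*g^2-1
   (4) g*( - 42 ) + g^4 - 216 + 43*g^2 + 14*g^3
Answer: 4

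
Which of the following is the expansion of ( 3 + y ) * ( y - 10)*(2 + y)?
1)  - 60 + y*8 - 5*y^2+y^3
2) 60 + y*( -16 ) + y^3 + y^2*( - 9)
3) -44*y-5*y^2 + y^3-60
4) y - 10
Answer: 3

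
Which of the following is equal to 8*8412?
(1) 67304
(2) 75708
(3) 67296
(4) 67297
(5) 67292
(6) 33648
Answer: 3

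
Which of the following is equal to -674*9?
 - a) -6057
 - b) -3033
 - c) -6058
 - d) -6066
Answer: d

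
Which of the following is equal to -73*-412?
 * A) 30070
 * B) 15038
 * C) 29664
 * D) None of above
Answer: D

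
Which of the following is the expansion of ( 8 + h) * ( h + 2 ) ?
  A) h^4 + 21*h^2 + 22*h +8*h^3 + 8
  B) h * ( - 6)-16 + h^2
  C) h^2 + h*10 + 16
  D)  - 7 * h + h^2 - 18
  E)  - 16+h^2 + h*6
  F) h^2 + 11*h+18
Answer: C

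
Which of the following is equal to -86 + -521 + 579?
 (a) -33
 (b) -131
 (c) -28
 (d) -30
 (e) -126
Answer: c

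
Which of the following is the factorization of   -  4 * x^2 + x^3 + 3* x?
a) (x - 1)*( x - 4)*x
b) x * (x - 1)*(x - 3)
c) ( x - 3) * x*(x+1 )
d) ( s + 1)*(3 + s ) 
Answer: b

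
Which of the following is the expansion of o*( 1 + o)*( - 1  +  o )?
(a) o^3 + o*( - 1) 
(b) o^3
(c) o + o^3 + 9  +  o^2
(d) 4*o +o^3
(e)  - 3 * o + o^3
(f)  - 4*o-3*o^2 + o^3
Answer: a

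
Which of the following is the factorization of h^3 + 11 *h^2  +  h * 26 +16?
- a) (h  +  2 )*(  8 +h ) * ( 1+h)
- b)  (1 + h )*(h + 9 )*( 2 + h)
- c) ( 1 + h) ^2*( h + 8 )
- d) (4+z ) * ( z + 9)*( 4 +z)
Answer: a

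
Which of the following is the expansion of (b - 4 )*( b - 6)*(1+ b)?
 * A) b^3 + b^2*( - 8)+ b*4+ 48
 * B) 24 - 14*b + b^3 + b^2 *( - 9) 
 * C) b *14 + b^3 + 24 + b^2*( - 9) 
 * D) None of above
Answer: C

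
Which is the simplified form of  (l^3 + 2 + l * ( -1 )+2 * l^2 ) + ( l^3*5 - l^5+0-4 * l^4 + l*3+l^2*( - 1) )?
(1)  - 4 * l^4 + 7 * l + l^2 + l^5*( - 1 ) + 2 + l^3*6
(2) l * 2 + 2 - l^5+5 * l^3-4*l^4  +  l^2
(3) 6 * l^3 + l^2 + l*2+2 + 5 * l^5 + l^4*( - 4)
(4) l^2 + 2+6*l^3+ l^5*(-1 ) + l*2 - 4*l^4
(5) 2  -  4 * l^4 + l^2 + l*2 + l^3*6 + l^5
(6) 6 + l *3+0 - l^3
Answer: 4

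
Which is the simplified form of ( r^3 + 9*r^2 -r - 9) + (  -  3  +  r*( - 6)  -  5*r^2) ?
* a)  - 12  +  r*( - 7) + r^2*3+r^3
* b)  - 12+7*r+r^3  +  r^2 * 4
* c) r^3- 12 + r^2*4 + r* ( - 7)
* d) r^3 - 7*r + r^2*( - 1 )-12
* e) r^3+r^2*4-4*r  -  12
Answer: c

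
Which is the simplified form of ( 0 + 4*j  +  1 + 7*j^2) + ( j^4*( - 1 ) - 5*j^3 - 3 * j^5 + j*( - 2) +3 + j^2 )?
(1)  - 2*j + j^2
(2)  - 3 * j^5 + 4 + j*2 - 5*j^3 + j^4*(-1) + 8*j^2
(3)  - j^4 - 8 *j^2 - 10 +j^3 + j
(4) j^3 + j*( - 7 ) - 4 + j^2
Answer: 2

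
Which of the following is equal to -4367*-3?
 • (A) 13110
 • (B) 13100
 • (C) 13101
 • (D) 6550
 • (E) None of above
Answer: C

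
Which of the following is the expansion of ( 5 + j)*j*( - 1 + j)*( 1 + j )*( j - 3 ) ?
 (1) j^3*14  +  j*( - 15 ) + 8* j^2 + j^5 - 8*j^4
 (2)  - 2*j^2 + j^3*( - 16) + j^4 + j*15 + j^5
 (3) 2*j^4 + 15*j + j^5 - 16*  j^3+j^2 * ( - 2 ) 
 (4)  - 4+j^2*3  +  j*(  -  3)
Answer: 3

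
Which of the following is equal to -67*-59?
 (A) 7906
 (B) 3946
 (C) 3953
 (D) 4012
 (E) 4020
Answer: C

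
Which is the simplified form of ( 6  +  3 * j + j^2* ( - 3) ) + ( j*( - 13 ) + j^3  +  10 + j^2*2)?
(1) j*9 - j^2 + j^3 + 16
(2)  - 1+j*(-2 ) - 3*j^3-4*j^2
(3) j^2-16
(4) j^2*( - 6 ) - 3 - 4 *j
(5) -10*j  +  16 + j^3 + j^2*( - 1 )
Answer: 5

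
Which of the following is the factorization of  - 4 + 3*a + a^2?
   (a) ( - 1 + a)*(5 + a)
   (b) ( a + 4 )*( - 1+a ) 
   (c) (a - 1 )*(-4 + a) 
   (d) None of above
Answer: b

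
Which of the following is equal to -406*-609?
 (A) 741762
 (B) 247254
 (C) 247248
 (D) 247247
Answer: B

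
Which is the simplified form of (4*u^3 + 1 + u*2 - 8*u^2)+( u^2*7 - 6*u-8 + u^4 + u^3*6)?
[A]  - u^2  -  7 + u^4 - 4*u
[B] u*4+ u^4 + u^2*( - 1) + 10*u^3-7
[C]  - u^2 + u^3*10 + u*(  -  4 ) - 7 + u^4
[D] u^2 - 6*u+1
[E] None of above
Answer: C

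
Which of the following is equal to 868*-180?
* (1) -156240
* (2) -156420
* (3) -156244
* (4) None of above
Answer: 1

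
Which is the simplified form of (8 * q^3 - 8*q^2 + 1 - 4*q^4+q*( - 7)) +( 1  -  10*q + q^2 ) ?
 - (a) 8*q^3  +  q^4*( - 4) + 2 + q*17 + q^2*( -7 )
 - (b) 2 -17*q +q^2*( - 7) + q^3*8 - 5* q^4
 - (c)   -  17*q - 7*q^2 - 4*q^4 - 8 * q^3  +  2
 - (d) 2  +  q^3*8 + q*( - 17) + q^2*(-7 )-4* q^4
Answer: d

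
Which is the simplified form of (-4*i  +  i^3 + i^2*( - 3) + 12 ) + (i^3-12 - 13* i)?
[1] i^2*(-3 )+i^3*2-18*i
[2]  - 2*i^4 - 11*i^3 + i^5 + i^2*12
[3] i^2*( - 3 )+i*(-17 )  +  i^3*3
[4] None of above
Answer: 4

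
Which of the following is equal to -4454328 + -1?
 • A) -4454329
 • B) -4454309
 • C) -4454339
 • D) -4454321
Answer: A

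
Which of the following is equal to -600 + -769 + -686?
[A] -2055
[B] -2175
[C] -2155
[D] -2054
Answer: A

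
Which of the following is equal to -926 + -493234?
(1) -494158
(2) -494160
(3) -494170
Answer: 2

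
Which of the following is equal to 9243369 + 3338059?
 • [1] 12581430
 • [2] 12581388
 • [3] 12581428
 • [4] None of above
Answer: 3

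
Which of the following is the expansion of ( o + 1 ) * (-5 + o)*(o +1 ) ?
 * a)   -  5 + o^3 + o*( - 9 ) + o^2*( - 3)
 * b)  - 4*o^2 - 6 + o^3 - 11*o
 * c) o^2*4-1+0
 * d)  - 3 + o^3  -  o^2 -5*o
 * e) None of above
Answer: a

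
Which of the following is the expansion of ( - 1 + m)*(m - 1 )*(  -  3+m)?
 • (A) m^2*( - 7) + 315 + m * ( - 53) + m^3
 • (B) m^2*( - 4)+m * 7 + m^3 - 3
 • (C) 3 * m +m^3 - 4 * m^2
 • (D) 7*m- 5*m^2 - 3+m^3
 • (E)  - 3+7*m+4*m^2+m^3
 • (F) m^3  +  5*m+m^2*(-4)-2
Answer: D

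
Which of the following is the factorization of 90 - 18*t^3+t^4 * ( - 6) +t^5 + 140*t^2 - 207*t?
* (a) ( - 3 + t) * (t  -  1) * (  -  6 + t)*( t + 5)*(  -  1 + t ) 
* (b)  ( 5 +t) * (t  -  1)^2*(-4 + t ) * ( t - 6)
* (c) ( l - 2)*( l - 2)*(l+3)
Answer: a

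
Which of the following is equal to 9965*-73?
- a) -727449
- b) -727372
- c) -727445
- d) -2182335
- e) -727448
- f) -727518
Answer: c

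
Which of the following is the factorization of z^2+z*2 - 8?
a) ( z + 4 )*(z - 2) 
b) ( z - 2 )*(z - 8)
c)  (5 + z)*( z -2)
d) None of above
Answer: a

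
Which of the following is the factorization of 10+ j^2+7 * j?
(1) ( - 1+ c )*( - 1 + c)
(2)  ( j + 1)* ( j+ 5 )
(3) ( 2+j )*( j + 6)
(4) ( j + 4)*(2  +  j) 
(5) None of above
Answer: 5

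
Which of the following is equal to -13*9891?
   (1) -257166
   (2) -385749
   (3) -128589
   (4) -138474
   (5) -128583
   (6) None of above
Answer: 5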